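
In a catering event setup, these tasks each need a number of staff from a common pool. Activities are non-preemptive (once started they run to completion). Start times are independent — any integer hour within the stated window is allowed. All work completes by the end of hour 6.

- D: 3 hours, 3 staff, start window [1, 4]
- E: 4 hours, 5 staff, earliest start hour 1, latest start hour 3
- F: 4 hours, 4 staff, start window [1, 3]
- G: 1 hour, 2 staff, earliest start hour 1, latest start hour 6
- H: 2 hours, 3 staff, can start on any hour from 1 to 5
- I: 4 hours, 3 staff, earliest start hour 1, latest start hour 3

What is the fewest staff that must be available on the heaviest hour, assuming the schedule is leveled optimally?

Early-start (D@1, E@1, F@1, G@1, H@1, I@1) gives peak 20: h1:20  h2:18  h3:15  h4:12  h5:0  h6:0.
Shift H→4, I→2.
Schedule D@1, E@1, F@1, G@1, H@4, I@2: h1:14  h2:15  h3:15  h4:15  h5:6  h6:0 — peak 15.

15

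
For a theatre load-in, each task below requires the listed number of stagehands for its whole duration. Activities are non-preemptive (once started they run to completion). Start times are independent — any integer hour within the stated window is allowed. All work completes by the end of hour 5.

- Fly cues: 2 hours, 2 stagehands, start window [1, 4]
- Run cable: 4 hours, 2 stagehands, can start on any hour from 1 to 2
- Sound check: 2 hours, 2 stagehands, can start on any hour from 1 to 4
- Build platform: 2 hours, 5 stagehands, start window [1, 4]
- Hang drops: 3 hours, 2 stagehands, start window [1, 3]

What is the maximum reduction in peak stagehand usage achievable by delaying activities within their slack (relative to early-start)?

5

Early-start peak: h1:13  h2:13  h3:4  h4:2  h5:0 ⇒ 13.
Leveled (Fly cues@1, Run cable@1, Sound check@1, Build platform@4, Hang drops@1): h1:8  h2:8  h3:4  h4:7  h5:5 ⇒ 8.
Reduction 13 − 8 = 5.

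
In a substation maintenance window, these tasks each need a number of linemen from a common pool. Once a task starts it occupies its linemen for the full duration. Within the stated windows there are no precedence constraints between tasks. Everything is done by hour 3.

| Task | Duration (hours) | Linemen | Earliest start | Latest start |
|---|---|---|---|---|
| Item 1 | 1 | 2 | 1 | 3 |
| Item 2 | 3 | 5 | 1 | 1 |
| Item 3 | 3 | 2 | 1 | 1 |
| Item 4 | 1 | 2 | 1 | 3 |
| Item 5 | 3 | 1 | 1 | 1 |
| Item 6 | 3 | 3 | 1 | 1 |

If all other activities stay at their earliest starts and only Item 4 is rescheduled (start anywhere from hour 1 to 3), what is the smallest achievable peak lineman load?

13

Item 4@1: h1:15  h2:11  h3:11 → peak 15
Item 4@2: h1:13  h2:13  h3:11 → peak 13
Item 4@3: h1:13  h2:11  h3:13 → peak 13
Best is Item 4@2, peak 13.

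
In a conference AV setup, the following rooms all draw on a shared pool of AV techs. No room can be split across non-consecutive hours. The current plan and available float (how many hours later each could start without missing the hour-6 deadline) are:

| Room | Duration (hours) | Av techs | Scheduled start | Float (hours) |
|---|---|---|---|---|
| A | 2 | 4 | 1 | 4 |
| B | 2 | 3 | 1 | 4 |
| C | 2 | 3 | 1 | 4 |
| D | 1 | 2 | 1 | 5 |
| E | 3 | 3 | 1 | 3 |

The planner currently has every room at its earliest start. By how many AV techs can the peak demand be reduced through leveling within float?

Early-start peak: h1:15  h2:13  h3:3  h4:0  h5:0  h6:0 ⇒ 15.
Leveled (A@1, B@3, C@5, D@1, E@3): h1:6  h2:4  h3:6  h4:6  h5:6  h6:3 ⇒ 6.
Reduction 15 − 6 = 9.

9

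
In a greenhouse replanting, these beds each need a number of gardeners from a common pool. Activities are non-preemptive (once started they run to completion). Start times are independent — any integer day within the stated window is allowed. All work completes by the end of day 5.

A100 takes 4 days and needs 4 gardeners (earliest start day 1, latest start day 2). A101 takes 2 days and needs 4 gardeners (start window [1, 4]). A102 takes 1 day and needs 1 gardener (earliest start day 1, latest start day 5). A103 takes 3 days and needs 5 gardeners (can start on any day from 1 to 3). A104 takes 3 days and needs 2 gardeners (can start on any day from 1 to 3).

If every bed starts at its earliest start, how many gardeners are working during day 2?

15

At early start, day 2 has: A100, A101, A103, A104.
Demand: 4 + 4 + 5 + 2 = 15.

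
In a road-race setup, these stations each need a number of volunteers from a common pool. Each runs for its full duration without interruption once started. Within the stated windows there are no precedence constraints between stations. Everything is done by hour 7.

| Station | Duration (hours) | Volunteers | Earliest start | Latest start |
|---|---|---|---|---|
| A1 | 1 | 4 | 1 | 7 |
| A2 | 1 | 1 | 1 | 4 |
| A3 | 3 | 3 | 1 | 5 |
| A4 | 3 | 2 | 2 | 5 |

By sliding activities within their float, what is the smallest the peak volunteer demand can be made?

Early-start (A1@1, A2@1, A3@1, A4@2) gives peak 8: h1:8  h2:5  h3:5  h4:2  h5:0  h6:0  h7:0.
Shift A2→2, A3→2, A4→5.
Schedule A1@1, A2@2, A3@2, A4@5: h1:4  h2:4  h3:3  h4:3  h5:2  h6:2  h7:2 — peak 4.

4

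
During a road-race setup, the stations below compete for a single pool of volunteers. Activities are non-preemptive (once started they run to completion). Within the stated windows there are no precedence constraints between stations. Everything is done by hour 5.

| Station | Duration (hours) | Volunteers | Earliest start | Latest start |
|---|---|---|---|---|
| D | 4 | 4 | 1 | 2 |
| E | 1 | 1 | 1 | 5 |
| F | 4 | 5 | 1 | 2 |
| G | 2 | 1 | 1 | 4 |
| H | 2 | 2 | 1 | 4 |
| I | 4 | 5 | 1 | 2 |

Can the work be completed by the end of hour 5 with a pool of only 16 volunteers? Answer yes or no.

yes

Schedule D@1, E@1, F@1, G@1, H@3, I@1: h1:16  h2:15  h3:16  h4:16  h5:0 — peak 16 ≤ 16.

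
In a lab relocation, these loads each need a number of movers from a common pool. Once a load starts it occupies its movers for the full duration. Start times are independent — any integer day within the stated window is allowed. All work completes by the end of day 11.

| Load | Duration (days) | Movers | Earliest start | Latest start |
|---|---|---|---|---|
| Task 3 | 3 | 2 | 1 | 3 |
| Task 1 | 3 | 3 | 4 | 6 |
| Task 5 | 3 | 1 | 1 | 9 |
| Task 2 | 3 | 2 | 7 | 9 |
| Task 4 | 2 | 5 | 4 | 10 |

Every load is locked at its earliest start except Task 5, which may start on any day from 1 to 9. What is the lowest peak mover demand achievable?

8

Task 5@1: d1:3  d2:3  d3:3  d4:8  d5:8  d6:3  d7:2  d8:2  d9:2  d10:0  d11:0 → peak 8
Task 5@2: d1:2  d2:3  d3:3  d4:9  d5:8  d6:3  d7:2  d8:2  d9:2  d10:0  d11:0 → peak 9
Task 5@3: d1:2  d2:2  d3:3  d4:9  d5:9  d6:3  d7:2  d8:2  d9:2  d10:0  d11:0 → peak 9
Task 5@4: d1:2  d2:2  d3:2  d4:9  d5:9  d6:4  d7:2  d8:2  d9:2  d10:0  d11:0 → peak 9
Task 5@5: d1:2  d2:2  d3:2  d4:8  d5:9  d6:4  d7:3  d8:2  d9:2  d10:0  d11:0 → peak 9
Task 5@6: d1:2  d2:2  d3:2  d4:8  d5:8  d6:4  d7:3  d8:3  d9:2  d10:0  d11:0 → peak 8
Task 5@7: d1:2  d2:2  d3:2  d4:8  d5:8  d6:3  d7:3  d8:3  d9:3  d10:0  d11:0 → peak 8
Task 5@8: d1:2  d2:2  d3:2  d4:8  d5:8  d6:3  d7:2  d8:3  d9:3  d10:1  d11:0 → peak 8
Task 5@9: d1:2  d2:2  d3:2  d4:8  d5:8  d6:3  d7:2  d8:2  d9:3  d10:1  d11:1 → peak 8
Best is Task 5@1, peak 8.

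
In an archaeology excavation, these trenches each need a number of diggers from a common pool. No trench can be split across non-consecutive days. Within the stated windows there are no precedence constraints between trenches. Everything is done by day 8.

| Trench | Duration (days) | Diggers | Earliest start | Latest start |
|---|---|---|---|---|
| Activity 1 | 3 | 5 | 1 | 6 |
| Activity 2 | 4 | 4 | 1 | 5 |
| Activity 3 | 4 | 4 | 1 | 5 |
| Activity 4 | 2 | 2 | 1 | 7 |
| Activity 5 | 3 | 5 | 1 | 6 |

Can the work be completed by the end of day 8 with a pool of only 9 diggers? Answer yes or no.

yes

Schedule Activity 1@1, Activity 2@1, Activity 3@5, Activity 4@4, Activity 5@6: d1:9  d2:9  d3:9  d4:6  d5:6  d6:9  d7:9  d8:9 — peak 9 ≤ 9.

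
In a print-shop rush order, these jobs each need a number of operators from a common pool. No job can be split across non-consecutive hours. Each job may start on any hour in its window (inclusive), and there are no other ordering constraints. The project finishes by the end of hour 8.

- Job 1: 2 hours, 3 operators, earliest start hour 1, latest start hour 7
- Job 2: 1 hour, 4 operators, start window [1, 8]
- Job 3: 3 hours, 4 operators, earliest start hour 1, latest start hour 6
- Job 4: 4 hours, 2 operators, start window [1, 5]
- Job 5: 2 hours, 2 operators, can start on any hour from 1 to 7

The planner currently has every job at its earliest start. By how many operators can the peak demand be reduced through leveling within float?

10

Early-start peak: h1:15  h2:11  h3:6  h4:2  h5:0  h6:0  h7:0  h8:0 ⇒ 15.
Leveled (Job 1@1, Job 2@5, Job 3@6, Job 4@1, Job 5@3): h1:5  h2:5  h3:4  h4:4  h5:4  h6:4  h7:4  h8:4 ⇒ 5.
Reduction 15 − 5 = 10.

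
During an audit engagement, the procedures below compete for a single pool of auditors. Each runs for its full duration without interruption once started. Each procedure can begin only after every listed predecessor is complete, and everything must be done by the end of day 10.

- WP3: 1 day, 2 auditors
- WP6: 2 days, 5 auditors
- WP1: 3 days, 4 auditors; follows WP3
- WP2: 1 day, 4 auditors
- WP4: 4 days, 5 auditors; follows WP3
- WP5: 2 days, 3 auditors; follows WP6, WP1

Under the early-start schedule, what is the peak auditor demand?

Early-start schedule: WP3@1, WP6@1, WP1@2, WP2@1, WP4@2, WP5@5.
Load per day: day 1: 11, day 2: 14, day 3: 9, day 4: 9, day 5: 8, day 6: 3, day 7: 0, day 8: 0, day 9: 0, day 10: 0.
Peak is 14.

14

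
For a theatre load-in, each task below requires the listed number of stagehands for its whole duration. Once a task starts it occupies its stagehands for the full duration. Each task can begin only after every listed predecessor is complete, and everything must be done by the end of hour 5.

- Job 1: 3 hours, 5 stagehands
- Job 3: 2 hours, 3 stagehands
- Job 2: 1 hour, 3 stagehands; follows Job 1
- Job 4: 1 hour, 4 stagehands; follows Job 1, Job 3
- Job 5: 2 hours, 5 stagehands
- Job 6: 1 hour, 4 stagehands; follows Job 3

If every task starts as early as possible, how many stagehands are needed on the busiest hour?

13

Early-start schedule: Job 1@1, Job 3@1, Job 2@4, Job 4@4, Job 5@1, Job 6@3.
Load per hour: hour 1: 13, hour 2: 13, hour 3: 9, hour 4: 7, hour 5: 0.
Peak is 13.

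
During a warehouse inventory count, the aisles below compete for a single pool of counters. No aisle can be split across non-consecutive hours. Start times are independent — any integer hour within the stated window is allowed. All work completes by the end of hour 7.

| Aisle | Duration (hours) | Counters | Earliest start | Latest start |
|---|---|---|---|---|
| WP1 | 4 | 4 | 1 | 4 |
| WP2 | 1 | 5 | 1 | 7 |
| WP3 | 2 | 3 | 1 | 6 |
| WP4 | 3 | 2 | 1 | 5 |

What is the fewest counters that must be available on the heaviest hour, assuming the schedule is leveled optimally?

Early-start (WP1@1, WP2@1, WP3@1, WP4@1) gives peak 14: h1:14  h2:9  h3:6  h4:4  h5:0  h6:0  h7:0.
Shift WP2→5, WP3→6.
Schedule WP1@1, WP2@5, WP3@6, WP4@1: h1:6  h2:6  h3:6  h4:4  h5:5  h6:3  h7:3 — peak 6.

6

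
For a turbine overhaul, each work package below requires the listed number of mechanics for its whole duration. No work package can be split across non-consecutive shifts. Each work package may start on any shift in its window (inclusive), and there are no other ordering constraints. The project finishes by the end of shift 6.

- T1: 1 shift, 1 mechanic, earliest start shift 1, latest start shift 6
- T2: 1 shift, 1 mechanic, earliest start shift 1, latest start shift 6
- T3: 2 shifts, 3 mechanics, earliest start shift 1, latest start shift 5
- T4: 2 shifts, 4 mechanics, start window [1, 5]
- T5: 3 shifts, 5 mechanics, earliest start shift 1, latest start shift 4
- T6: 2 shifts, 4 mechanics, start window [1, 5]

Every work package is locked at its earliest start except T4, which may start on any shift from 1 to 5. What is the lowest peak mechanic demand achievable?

T4@1: s1:18  s2:16  s3:5  s4:0  s5:0  s6:0 → peak 18
T4@2: s1:14  s2:16  s3:9  s4:0  s5:0  s6:0 → peak 16
T4@3: s1:14  s2:12  s3:9  s4:4  s5:0  s6:0 → peak 14
T4@4: s1:14  s2:12  s3:5  s4:4  s5:4  s6:0 → peak 14
T4@5: s1:14  s2:12  s3:5  s4:0  s5:4  s6:4 → peak 14
Best is T4@3, peak 14.

14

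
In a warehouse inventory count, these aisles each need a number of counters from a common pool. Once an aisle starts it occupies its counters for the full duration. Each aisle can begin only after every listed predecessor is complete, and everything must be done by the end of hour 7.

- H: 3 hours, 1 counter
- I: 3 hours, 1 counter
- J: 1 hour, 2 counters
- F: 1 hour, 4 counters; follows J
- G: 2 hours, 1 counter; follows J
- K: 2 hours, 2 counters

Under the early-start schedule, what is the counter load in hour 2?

9

At early start, hour 2 has: H, I, F, G, K.
Demand: 1 + 1 + 4 + 1 + 2 = 9.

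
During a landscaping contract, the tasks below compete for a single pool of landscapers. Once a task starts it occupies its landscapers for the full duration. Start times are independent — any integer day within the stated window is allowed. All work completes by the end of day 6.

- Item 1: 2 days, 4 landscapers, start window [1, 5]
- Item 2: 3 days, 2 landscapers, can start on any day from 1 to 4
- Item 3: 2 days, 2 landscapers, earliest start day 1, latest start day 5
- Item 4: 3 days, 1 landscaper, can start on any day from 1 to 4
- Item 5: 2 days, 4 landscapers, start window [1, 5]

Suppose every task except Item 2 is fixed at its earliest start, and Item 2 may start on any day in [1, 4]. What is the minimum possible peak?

Item 2@1: d1:13  d2:13  d3:3  d4:0  d5:0  d6:0 → peak 13
Item 2@2: d1:11  d2:13  d3:3  d4:2  d5:0  d6:0 → peak 13
Item 2@3: d1:11  d2:11  d3:3  d4:2  d5:2  d6:0 → peak 11
Item 2@4: d1:11  d2:11  d3:1  d4:2  d5:2  d6:2 → peak 11
Best is Item 2@3, peak 11.

11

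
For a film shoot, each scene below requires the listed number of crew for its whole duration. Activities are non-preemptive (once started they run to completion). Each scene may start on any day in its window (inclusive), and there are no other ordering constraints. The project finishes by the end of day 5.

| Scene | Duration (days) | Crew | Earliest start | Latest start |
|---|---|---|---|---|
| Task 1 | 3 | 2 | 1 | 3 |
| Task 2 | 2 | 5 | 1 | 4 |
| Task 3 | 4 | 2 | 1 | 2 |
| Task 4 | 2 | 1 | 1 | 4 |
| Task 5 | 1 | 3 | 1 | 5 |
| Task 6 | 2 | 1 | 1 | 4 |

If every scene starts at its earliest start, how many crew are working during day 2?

At early start, day 2 has: Task 1, Task 2, Task 3, Task 4, Task 6.
Demand: 2 + 5 + 2 + 1 + 1 = 11.

11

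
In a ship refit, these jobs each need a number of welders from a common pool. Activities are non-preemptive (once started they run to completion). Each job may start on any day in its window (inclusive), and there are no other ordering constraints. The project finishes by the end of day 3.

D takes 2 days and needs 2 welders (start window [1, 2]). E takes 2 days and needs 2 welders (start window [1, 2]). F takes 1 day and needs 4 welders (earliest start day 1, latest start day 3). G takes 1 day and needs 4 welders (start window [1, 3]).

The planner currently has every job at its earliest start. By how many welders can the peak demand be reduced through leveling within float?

6

Early-start peak: d1:12  d2:4  d3:0 ⇒ 12.
Leveled (D@1, E@2, F@1, G@3): d1:6  d2:4  d3:6 ⇒ 6.
Reduction 12 − 6 = 6.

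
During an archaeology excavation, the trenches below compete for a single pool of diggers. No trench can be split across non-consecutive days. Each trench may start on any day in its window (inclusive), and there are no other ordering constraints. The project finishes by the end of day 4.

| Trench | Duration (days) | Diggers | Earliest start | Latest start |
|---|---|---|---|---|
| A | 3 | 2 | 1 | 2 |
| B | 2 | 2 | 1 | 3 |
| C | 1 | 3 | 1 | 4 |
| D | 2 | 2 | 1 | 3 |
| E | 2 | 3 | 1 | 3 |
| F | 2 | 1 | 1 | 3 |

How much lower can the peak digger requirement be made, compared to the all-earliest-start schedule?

Early-start peak: d1:13  d2:10  d3:2  d4:0 ⇒ 13.
Leveled (A@1, B@1, C@4, D@1, E@3, F@1): d1:7  d2:7  d3:5  d4:6 ⇒ 7.
Reduction 13 − 7 = 6.

6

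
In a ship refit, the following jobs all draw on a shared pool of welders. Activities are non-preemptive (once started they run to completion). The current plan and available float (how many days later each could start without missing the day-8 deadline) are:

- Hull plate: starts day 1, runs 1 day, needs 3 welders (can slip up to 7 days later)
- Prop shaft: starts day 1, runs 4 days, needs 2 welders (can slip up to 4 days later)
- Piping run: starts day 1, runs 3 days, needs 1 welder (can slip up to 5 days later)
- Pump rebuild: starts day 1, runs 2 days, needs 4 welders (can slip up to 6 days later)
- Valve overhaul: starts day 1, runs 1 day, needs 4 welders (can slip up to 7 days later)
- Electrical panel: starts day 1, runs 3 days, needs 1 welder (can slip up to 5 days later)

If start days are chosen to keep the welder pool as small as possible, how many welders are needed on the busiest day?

4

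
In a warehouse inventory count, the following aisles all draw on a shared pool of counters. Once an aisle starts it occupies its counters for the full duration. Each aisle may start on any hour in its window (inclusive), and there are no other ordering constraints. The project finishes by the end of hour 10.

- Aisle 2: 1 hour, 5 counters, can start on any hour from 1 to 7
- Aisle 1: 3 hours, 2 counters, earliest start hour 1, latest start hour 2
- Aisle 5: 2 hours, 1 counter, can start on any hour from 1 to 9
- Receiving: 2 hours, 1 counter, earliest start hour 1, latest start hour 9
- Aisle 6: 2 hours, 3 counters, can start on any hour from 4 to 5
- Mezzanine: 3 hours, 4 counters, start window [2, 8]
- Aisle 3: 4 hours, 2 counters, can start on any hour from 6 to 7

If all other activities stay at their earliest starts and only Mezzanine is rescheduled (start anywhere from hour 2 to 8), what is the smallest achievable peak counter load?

9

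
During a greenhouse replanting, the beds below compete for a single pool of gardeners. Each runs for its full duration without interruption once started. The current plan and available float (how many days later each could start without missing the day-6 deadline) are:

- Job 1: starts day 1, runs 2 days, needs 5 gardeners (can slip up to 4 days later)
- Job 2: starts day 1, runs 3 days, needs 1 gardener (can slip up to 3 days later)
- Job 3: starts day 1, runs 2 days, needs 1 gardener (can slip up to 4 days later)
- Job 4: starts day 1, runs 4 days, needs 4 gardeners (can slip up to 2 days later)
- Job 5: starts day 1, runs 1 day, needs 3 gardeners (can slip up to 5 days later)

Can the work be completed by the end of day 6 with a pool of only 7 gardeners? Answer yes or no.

yes

Schedule Job 1@1, Job 2@1, Job 3@1, Job 4@3, Job 5@4: d1:7  d2:7  d3:5  d4:7  d5:4  d6:4 — peak 7 ≤ 7.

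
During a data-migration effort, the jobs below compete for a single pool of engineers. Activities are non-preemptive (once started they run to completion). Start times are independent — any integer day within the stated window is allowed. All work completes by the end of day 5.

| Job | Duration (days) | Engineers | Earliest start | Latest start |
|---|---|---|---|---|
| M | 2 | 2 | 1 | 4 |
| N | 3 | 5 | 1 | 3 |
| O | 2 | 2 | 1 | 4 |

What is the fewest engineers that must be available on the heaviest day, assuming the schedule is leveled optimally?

Early-start (M@1, N@1, O@1) gives peak 9: d1:9  d2:9  d3:5  d4:0  d5:0.
Shift N→3.
Schedule M@1, N@3, O@1: d1:4  d2:4  d3:5  d4:5  d5:5 — peak 5.
Total engineer-days = 23 over 5 days ⇒ peak ≥ ⌈23/5⌉ = 5, so 5 is optimal.

5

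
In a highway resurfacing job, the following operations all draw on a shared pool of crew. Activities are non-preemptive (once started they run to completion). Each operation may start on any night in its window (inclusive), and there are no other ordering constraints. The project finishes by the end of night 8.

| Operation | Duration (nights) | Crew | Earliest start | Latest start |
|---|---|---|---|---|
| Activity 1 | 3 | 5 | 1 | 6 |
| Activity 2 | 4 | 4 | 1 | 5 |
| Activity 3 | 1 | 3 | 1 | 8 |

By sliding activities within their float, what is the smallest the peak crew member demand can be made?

Early-start (Activity 1@1, Activity 2@1, Activity 3@1) gives peak 12: n1:12  n2:9  n3:9  n4:4  n5:0  n6:0  n7:0  n8:0.
Shift Activity 2→4, Activity 3→8.
Schedule Activity 1@1, Activity 2@4, Activity 3@8: n1:5  n2:5  n3:5  n4:4  n5:4  n6:4  n7:4  n8:3 — peak 5.
Total crew member-nights = 34 over 8 nights ⇒ peak ≥ ⌈34/8⌉ = 5, so 5 is optimal.

5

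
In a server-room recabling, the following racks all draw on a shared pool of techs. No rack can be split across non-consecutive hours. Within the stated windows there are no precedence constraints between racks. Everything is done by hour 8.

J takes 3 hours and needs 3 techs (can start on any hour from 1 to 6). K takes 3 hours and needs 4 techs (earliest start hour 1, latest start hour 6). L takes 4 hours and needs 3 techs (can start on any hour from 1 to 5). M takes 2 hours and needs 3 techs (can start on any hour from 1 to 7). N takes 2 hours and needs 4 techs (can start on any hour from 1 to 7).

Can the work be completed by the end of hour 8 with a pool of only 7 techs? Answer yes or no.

Schedule J@1, K@1, L@4, M@4, N@6: h1:7  h2:7  h3:7  h4:6  h5:6  h6:7  h7:7  h8:0 — peak 7 ≤ 7.

yes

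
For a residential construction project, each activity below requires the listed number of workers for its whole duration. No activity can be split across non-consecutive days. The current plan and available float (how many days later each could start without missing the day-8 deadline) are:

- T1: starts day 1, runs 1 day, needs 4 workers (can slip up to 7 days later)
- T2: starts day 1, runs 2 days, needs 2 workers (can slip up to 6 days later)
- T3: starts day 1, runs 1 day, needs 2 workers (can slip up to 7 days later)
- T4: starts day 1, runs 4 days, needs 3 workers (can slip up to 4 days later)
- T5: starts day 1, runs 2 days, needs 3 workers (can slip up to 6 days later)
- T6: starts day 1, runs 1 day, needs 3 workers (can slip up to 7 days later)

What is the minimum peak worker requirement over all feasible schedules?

5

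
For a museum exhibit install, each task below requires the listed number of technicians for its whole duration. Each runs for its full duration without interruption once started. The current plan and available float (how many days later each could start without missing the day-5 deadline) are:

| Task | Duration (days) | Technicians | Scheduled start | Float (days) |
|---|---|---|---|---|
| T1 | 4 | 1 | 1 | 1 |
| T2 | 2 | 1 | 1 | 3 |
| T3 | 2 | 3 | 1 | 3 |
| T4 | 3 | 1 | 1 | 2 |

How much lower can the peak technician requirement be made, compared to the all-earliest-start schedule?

Early-start peak: d1:6  d2:6  d3:2  d4:1  d5:0 ⇒ 6.
Leveled (T1@1, T2@1, T3@4, T4@1): d1:3  d2:3  d3:2  d4:4  d5:3 ⇒ 4.
Reduction 6 − 4 = 2.

2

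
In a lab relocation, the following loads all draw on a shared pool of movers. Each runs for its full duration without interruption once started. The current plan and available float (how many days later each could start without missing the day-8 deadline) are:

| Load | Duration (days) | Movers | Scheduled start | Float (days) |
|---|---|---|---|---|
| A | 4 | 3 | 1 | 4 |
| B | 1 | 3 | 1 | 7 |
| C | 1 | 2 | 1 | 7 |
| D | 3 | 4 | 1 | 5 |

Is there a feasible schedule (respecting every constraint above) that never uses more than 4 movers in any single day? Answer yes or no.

no

The minimum achievable peak is 5; 4 < 5, so no feasible schedule stays within the cap.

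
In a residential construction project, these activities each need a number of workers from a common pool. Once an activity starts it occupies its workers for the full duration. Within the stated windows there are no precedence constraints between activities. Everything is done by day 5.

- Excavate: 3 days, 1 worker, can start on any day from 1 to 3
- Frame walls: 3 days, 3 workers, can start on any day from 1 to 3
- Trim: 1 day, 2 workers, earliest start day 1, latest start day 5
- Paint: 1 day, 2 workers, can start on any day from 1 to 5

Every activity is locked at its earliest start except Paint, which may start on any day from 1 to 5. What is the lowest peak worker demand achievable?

6

Paint@1: d1:8  d2:4  d3:4  d4:0  d5:0 → peak 8
Paint@2: d1:6  d2:6  d3:4  d4:0  d5:0 → peak 6
Paint@3: d1:6  d2:4  d3:6  d4:0  d5:0 → peak 6
Paint@4: d1:6  d2:4  d3:4  d4:2  d5:0 → peak 6
Paint@5: d1:6  d2:4  d3:4  d4:0  d5:2 → peak 6
Best is Paint@2, peak 6.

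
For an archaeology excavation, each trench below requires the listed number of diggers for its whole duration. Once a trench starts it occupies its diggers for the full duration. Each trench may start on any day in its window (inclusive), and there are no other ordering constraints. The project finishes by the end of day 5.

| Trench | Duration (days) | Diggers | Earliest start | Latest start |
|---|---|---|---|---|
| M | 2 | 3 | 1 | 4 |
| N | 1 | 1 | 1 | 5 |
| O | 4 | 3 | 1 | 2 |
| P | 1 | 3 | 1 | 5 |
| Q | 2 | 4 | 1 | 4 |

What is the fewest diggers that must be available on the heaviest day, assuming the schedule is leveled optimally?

7

Early-start (M@1, N@1, O@1, P@1, Q@1) gives peak 14: d1:14  d2:10  d3:3  d4:3  d5:0.
Shift P→3, Q→4.
Schedule M@1, N@1, O@1, P@3, Q@4: d1:7  d2:6  d3:6  d4:7  d5:4 — peak 7.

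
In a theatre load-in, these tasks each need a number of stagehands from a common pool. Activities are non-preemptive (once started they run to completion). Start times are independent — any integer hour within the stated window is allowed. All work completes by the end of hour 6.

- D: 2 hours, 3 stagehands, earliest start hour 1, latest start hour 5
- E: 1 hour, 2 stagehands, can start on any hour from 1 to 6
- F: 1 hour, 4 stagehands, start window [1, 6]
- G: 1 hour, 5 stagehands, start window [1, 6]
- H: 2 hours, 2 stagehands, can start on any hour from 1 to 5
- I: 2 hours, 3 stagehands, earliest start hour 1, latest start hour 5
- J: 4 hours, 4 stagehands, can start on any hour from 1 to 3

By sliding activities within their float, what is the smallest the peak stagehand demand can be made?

8

Early-start (D@1, E@1, F@1, G@1, H@1, I@1, J@1) gives peak 23: h1:23  h2:12  h3:4  h4:4  h5:0  h6:0.
Shift E→2, F→4, H→2, I→5, J→3.
Schedule D@1, E@2, F@4, G@1, H@2, I@5, J@3: h1:8  h2:7  h3:6  h4:8  h5:7  h6:7 — peak 8.
Total stagehand-hours = 43 over 6 hours ⇒ peak ≥ ⌈43/6⌉ = 8, so 8 is optimal.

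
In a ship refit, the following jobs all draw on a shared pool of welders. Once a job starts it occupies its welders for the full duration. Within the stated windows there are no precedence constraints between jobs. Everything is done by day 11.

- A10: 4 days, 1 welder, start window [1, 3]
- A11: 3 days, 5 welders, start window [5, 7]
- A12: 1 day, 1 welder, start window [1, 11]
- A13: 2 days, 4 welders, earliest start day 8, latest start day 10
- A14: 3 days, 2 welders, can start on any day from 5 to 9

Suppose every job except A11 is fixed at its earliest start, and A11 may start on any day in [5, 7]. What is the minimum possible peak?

A11@5: d1:2  d2:1  d3:1  d4:1  d5:7  d6:7  d7:7  d8:4  d9:4  d10:0  d11:0 → peak 7
A11@6: d1:2  d2:1  d3:1  d4:1  d5:2  d6:7  d7:7  d8:9  d9:4  d10:0  d11:0 → peak 9
A11@7: d1:2  d2:1  d3:1  d4:1  d5:2  d6:2  d7:7  d8:9  d9:9  d10:0  d11:0 → peak 9
Best is A11@5, peak 7.

7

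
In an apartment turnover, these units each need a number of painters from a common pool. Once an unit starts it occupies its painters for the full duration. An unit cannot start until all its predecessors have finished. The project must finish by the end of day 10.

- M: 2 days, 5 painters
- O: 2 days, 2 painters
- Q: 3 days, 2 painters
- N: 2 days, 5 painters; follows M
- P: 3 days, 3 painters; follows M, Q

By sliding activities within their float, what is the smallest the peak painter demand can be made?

5

Early-start (M@1, O@1, Q@1, N@3, P@4) gives peak 9: d1:9  d2:9  d3:7  d4:8  d5:3  d6:3  d7:0  d8:0  d9:0  d10:0.
Shift O→3, Q→3, N→6, P→8.
Schedule M@1, O@3, Q@3, N@6, P@8: d1:5  d2:5  d3:4  d4:4  d5:2  d6:5  d7:5  d8:3  d9:3  d10:3 — peak 5.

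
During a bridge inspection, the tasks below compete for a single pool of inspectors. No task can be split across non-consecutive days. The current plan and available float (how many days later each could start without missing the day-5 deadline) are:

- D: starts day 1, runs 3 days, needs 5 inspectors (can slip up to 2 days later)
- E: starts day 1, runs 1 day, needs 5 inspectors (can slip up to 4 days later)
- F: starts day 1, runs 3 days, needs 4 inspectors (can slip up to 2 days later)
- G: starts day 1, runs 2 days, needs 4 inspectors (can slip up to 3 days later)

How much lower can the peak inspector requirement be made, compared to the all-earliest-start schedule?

Early-start peak: d1:18  d2:13  d3:9  d4:0  d5:0 ⇒ 18.
Leveled (D@1, E@4, F@1, G@4): d1:9  d2:9  d3:9  d4:9  d5:4 ⇒ 9.
Reduction 18 − 9 = 9.

9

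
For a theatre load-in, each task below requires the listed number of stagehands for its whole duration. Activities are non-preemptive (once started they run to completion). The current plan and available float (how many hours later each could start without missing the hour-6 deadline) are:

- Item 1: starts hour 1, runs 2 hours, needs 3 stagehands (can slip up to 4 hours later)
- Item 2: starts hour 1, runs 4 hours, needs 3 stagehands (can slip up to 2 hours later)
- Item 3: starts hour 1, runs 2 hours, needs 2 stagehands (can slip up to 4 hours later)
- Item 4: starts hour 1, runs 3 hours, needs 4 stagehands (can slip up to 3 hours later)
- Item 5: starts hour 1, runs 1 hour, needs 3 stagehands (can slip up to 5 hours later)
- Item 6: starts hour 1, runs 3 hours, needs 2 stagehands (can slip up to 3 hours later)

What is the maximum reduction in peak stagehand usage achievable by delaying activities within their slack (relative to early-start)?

9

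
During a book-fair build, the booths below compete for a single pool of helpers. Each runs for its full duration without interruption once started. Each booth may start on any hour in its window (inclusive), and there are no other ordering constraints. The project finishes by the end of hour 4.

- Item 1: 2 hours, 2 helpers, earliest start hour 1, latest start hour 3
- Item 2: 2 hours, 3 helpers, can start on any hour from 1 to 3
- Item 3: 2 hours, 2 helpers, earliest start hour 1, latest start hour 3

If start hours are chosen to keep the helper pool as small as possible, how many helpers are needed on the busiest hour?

Early-start (Item 1@1, Item 2@1, Item 3@1) gives peak 7: h1:7  h2:7  h3:0  h4:0.
Shift Item 2→3.
Schedule Item 1@1, Item 2@3, Item 3@1: h1:4  h2:4  h3:3  h4:3 — peak 4.
Total helper-hours = 14 over 4 hours ⇒ peak ≥ ⌈14/4⌉ = 4, so 4 is optimal.

4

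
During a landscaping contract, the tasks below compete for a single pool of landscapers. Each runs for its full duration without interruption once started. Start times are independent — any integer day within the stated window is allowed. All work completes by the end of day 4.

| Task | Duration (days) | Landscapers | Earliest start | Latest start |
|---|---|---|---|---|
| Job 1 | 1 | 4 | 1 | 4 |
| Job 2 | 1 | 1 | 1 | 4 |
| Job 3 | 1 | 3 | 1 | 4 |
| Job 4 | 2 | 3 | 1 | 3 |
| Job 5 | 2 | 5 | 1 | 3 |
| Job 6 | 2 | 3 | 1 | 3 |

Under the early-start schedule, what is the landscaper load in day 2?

At early start, day 2 has: Job 4, Job 5, Job 6.
Demand: 3 + 5 + 3 = 11.

11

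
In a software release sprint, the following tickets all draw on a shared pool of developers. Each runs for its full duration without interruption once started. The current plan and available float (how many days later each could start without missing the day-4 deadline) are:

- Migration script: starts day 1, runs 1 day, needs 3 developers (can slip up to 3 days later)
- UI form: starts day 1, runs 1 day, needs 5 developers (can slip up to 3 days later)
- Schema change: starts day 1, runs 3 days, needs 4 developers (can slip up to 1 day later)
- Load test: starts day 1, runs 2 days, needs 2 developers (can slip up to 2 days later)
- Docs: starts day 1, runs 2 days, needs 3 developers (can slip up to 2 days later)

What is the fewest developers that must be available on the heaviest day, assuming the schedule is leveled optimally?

9

Early-start (Migration script@1, UI form@1, Schema change@1, Load test@1, Docs@1) gives peak 17: d1:17  d2:9  d3:4  d4:0.
Shift Schema change→2, Load test→2, Docs→2.
Schedule Migration script@1, UI form@1, Schema change@2, Load test@2, Docs@2: d1:8  d2:9  d3:9  d4:4 — peak 9.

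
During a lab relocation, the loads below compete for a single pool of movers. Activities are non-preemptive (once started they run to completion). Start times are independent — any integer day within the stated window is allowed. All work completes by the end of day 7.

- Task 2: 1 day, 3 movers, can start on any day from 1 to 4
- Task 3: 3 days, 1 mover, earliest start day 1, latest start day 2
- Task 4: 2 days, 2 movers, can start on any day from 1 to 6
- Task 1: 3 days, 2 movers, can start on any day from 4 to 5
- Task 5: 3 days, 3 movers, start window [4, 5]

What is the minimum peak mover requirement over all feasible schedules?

5

Early-start (Task 2@1, Task 3@1, Task 4@1, Task 1@4, Task 5@4) gives peak 6: d1:6  d2:3  d3:1  d4:5  d5:5  d6:5  d7:0.
Shift Task 4→2.
Schedule Task 2@1, Task 3@1, Task 4@2, Task 1@4, Task 5@4: d1:4  d2:3  d3:3  d4:5  d5:5  d6:5  d7:0 — peak 5.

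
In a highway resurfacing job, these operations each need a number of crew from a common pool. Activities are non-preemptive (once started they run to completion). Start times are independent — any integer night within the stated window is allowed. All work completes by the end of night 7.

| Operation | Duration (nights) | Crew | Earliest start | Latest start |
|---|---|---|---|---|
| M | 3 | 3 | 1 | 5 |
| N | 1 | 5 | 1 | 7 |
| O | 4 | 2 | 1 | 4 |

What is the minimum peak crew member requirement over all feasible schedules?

Early-start (M@1, N@1, O@1) gives peak 10: n1:10  n2:5  n3:5  n4:2  n5:0  n6:0  n7:0.
Shift N→5.
Schedule M@1, N@5, O@1: n1:5  n2:5  n3:5  n4:2  n5:5  n6:0  n7:0 — peak 5.

5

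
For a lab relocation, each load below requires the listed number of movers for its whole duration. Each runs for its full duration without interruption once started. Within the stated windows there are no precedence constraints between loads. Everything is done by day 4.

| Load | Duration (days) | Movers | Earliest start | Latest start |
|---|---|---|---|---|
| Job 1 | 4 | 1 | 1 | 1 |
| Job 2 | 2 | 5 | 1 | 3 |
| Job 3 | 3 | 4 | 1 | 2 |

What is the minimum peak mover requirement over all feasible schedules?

Schedule Job 1@1, Job 2@1, Job 3@1: d1:10  d2:10  d3:5  d4:1 — peak 10.
No arrangement of the 6 feasible schedules does better.

10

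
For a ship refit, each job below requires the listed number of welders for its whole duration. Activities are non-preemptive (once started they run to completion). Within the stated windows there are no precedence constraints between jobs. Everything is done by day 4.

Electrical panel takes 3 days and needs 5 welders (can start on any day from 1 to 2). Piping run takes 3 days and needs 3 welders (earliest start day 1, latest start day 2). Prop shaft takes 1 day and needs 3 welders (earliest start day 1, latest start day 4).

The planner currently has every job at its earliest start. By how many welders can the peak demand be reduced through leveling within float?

Early-start peak: d1:11  d2:8  d3:8  d4:0 ⇒ 11.
Leveled (Electrical panel@1, Piping run@1, Prop shaft@4): d1:8  d2:8  d3:8  d4:3 ⇒ 8.
Reduction 11 − 8 = 3.

3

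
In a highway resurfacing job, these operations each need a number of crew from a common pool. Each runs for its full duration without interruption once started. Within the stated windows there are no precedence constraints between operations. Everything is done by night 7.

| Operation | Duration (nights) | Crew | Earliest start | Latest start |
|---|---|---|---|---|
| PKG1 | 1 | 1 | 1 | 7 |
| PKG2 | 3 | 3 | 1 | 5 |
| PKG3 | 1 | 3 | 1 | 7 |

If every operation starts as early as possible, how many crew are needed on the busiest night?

7

Early-start schedule: PKG1@1, PKG2@1, PKG3@1.
Load per night: night 1: 7, night 2: 3, night 3: 3, night 4: 0, night 5: 0, night 6: 0, night 7: 0.
Peak is 7.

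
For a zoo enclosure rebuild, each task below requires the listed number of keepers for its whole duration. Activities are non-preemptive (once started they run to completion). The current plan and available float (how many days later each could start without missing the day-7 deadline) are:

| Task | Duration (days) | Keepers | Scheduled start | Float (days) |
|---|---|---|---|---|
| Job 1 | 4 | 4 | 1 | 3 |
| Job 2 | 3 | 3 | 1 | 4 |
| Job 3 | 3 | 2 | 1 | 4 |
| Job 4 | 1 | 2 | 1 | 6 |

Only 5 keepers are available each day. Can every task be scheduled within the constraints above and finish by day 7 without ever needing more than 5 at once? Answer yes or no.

no

The minimum achievable peak is 6; 5 < 6, so no feasible schedule stays within the cap.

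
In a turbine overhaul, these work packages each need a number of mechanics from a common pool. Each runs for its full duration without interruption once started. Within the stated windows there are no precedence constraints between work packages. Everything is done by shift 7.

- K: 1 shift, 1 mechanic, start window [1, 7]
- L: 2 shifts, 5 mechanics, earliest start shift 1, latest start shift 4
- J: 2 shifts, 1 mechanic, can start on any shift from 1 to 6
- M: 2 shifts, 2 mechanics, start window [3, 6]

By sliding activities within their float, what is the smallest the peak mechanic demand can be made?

Early-start (K@1, L@1, J@1, M@3) gives peak 7: s1:7  s2:6  s3:2  s4:2  s5:0  s6:0  s7:0.
Shift L→2, J→4, M→4.
Schedule K@1, L@2, J@4, M@4: s1:1  s2:5  s3:5  s4:3  s5:3  s6:0  s7:0 — peak 5.

5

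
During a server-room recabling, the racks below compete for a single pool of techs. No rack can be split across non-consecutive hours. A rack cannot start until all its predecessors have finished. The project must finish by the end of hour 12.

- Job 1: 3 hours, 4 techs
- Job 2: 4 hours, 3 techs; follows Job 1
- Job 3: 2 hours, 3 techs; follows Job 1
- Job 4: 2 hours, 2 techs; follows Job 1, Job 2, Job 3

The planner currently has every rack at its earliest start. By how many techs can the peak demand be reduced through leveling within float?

2

Early-start peak: h1:4  h2:4  h3:4  h4:6  h5:6  h6:3  h7:3  h8:2  h9:2  h10:0  h11:0  h12:0 ⇒ 6.
Leveled (Job 1@1, Job 2@4, Job 3@8, Job 4@10): h1:4  h2:4  h3:4  h4:3  h5:3  h6:3  h7:3  h8:3  h9:3  h10:2  h11:2  h12:0 ⇒ 4.
Reduction 6 − 4 = 2.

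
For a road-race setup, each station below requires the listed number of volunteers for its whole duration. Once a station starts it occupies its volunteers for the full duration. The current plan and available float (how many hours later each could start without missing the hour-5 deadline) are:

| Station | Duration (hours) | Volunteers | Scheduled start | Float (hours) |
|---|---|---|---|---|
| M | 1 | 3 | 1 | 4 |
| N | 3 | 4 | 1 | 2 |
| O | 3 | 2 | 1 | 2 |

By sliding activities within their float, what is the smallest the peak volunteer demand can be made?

6

Early-start (M@1, N@1, O@1) gives peak 9: h1:9  h2:6  h3:6  h4:0  h5:0.
Shift N→2.
Schedule M@1, N@2, O@1: h1:5  h2:6  h3:6  h4:4  h5:0 — peak 6.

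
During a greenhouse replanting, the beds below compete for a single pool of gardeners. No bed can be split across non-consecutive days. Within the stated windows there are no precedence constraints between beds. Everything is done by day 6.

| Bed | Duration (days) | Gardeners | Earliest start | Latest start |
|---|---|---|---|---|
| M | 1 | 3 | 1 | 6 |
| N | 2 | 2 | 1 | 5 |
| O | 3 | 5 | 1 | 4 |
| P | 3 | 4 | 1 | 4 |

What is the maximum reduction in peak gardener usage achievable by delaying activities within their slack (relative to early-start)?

Early-start peak: d1:14  d2:11  d3:9  d4:0  d5:0  d6:0 ⇒ 14.
Leveled (M@1, N@2, O@4, P@1): d1:7  d2:6  d3:6  d4:5  d5:5  d6:5 ⇒ 7.
Reduction 14 − 7 = 7.

7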